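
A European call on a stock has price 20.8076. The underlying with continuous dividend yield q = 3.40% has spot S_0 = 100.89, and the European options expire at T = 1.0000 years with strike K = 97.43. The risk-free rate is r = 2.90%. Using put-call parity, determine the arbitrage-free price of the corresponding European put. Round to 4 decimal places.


Answer: Put price = 17.9353

Derivation:
Put-call parity: C - P = S_0 * exp(-qT) - K * exp(-rT).
S_0 * exp(-qT) = 100.8900 * 0.96657150 = 97.51739910
K * exp(-rT) = 97.4300 * 0.97141646 = 94.64510613
P = C - S*exp(-qT) + K*exp(-rT)
P = 20.8076 - 97.51739910 + 94.64510613 = 17.9353


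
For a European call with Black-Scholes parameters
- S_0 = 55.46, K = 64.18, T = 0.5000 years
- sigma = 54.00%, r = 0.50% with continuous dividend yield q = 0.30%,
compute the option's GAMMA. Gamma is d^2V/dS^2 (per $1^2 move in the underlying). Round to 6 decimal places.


Answer: Gamma = 0.018478

Derivation:
d1 = -0.1889012078; d2 = -0.5707388696
phi(d1) = 0.3918875407; exp(-qT) = 0.9985011244; exp(-rT) = 0.9975031224
Gamma = exp(-qT) * phi(d1) / (S * sigma * sqrt(T)) = 0.9985011244 * 0.3918875407 / (55.4600 * 0.5400 * 0.7071067812) = 0.018478


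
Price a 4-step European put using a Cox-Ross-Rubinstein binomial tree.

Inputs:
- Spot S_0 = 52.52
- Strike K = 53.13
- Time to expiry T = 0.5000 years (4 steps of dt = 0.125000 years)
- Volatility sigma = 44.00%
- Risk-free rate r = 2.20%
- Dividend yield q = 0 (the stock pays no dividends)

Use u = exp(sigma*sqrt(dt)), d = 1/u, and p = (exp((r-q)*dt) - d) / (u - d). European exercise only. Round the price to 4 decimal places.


dt = T/N = 0.125000
u = exp(sigma*sqrt(dt)) = 1.168316; d = 1/u = 0.855933
p = (exp((r-q)*dt) - d) / (u - d) = 0.470003
Discount per step: exp(-r*dt) = 0.997254
Stock lattice S(k, i) with i counting down-moves:
  k=0: S(0,0) = 52.5200
  k=1: S(1,0) = 61.3600; S(1,1) = 44.9536
  k=2: S(2,0) = 71.6878; S(2,1) = 52.5200; S(2,2) = 38.4772
  k=3: S(3,0) = 83.7540; S(3,1) = 61.3600; S(3,2) = 44.9536; S(3,3) = 32.9339
  k=4: S(4,0) = 97.8512; S(4,1) = 71.6878; S(4,2) = 52.5200; S(4,3) = 38.4772; S(4,4) = 28.1892
Terminal payoffs V(N, i) = max(K - S_T, 0):
  V(4,0) = 0.000000; V(4,1) = 0.000000; V(4,2) = 0.610000; V(4,3) = 14.652754; V(4,4) = 24.940767
Backward induction: V(k, i) = exp(-r*dt) * [p * V(k+1, i) + (1-p) * V(k+1, i+1)].
  V(3,0) = exp(-r*dt) * [p*0.000000 + (1-p)*0.000000] = 0.000000
  V(3,1) = exp(-r*dt) * [p*0.000000 + (1-p)*0.610000] = 0.322410
  V(3,2) = exp(-r*dt) * [p*0.610000 + (1-p)*14.652754] = 8.030506
  V(3,3) = exp(-r*dt) * [p*14.652754 + (1-p)*24.940767] = 20.050159
  V(2,0) = exp(-r*dt) * [p*0.000000 + (1-p)*0.322410] = 0.170407
  V(2,1) = exp(-r*dt) * [p*0.322410 + (1-p)*8.030506] = 4.395575
  V(2,2) = exp(-r*dt) * [p*8.030506 + (1-p)*20.050159] = 14.361341
  V(1,0) = exp(-r*dt) * [p*0.170407 + (1-p)*4.395575] = 2.403117
  V(1,1) = exp(-r*dt) * [p*4.395575 + (1-p)*14.361341] = 9.650827
  V(0,0) = exp(-r*dt) * [p*2.403117 + (1-p)*9.650827] = 6.227235

Answer: Price = V(0,0) = 6.2272


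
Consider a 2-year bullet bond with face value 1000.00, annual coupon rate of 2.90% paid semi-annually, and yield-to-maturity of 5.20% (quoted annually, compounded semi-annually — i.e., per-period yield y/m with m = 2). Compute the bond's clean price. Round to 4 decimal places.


Coupon per period c = face * coupon_rate / m = 14.500000
Periods per year m = 2; per-period yield y/m = 0.026000
Number of cashflows N = 4
Cashflows (t years, CF_t, discount factor 1/(1+y/m)^(m*t), PV):
  t = 0.5000: CF_t = 14.500000, DF = 0.974659, PV = 14.132554
  t = 1.0000: CF_t = 14.500000, DF = 0.949960, PV = 13.774419
  t = 1.5000: CF_t = 14.500000, DF = 0.925887, PV = 13.425359
  t = 2.0000: CF_t = 1014.500000, DF = 0.902424, PV = 915.508979
Price P = sum_t PV_t = 956.841311

Answer: Price = 956.8413


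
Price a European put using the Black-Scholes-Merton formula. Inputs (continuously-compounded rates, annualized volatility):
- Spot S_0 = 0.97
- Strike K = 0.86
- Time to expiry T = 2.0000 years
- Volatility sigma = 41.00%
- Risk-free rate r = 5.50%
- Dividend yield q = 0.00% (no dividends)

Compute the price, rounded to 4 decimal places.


Answer: Price = 0.1137

Derivation:
d1 = (ln(S/K) + (r - q + 0.5*sigma^2) * T) / (sigma * sqrt(T)) = 0.68721066
d2 = d1 - sigma * sqrt(T) = 0.10738310
exp(-rT) = 0.89583414; exp(-qT) = 1.00000000
P = K * exp(-rT) * N(-d2) - S_0 * exp(-qT) * N(-d1)
N(-d1) = 0.24597499; N(-d2) = 0.45724253
P = 0.8600 * 0.89583414 * 0.45724253 - 0.9700 * 1.00000000 * 0.24597499 = 0.1137


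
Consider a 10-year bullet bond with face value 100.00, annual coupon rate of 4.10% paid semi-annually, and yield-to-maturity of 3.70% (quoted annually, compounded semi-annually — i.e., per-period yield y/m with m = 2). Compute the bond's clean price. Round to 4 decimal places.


Coupon per period c = face * coupon_rate / m = 2.050000
Periods per year m = 2; per-period yield y/m = 0.018500
Number of cashflows N = 20
Cashflows (t years, CF_t, discount factor 1/(1+y/m)^(m*t), PV):
  t = 0.5000: CF_t = 2.050000, DF = 0.981836, PV = 2.012764
  t = 1.0000: CF_t = 2.050000, DF = 0.964002, PV = 1.976204
  t = 1.5000: CF_t = 2.050000, DF = 0.946492, PV = 1.940308
  t = 2.0000: CF_t = 2.050000, DF = 0.929300, PV = 1.905065
  t = 2.5000: CF_t = 2.050000, DF = 0.912420, PV = 1.870461
  t = 3.0000: CF_t = 2.050000, DF = 0.895847, PV = 1.836486
  t = 3.5000: CF_t = 2.050000, DF = 0.879575, PV = 1.803128
  t = 4.0000: CF_t = 2.050000, DF = 0.863598, PV = 1.770376
  t = 4.5000: CF_t = 2.050000, DF = 0.847912, PV = 1.738219
  t = 5.0000: CF_t = 2.050000, DF = 0.832510, PV = 1.706646
  t = 5.5000: CF_t = 2.050000, DF = 0.817389, PV = 1.675647
  t = 6.0000: CF_t = 2.050000, DF = 0.802542, PV = 1.645210
  t = 6.5000: CF_t = 2.050000, DF = 0.787964, PV = 1.615327
  t = 7.0000: CF_t = 2.050000, DF = 0.773652, PV = 1.585986
  t = 7.5000: CF_t = 2.050000, DF = 0.759599, PV = 1.557178
  t = 8.0000: CF_t = 2.050000, DF = 0.745802, PV = 1.528894
  t = 8.5000: CF_t = 2.050000, DF = 0.732255, PV = 1.501123
  t = 9.0000: CF_t = 2.050000, DF = 0.718954, PV = 1.473857
  t = 9.5000: CF_t = 2.050000, DF = 0.705895, PV = 1.447086
  t = 10.0000: CF_t = 102.050000, DF = 0.693074, PV = 70.728157
Price P = sum_t PV_t = 103.318124

Answer: Price = 103.3181


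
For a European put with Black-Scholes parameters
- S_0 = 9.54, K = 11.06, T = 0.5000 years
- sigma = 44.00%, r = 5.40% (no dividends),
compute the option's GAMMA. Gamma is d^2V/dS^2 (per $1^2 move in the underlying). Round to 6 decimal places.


Answer: Gamma = 0.130813

Derivation:
d1 = -0.2328358337; d2 = -0.5439628174
phi(d1) = 0.3882736921; exp(-qT) = 1.0000000000; exp(-rT) = 0.9733612415
Gamma = exp(-qT) * phi(d1) / (S * sigma * sqrt(T)) = 1.0000000000 * 0.3882736921 / (9.5400 * 0.4400 * 0.7071067812) = 0.130813


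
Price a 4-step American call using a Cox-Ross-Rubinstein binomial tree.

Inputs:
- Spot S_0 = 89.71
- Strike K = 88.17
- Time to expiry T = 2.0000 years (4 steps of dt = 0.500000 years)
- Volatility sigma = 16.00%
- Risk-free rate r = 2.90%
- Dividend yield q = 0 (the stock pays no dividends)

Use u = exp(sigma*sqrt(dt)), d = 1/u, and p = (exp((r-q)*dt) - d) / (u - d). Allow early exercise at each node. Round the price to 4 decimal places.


Answer: Price = V(0,0) = 11.2254

Derivation:
dt = T/N = 0.500000
u = exp(sigma*sqrt(dt)) = 1.119785; d = 1/u = 0.893028
p = (exp((r-q)*dt) - d) / (u - d) = 0.536157
Discount per step: exp(-r*dt) = 0.985605
Stock lattice S(k, i) with i counting down-moves:
  k=0: S(0,0) = 89.7100
  k=1: S(1,0) = 100.4560; S(1,1) = 80.1136
  k=2: S(2,0) = 112.4891; S(2,1) = 89.7100; S(2,2) = 71.5437
  k=3: S(3,0) = 125.9637; S(3,1) = 100.4560; S(3,2) = 80.1136; S(3,3) = 63.8905
  k=4: S(4,0) = 141.0523; S(4,1) = 112.4891; S(4,2) = 89.7100; S(4,3) = 71.5437; S(4,4) = 57.0560
Terminal payoffs V(N, i) = max(S_T - K, 0):
  V(4,0) = 52.882278; V(4,1) = 24.319110; V(4,2) = 1.540000; V(4,3) = 0.000000; V(4,4) = 0.000000
Backward induction: V(k, i) = exp(-r*dt) * [p * V(k+1, i) + (1-p) * V(k+1, i+1)]; then take max(V_cont, immediate exercise) for American.
  V(3,0) = exp(-r*dt) * [p*52.882278 + (1-p)*24.319110] = 39.062907; exercise = 37.793666; V(3,0) = max -> 39.062907
  V(3,1) = exp(-r*dt) * [p*24.319110 + (1-p)*1.540000] = 13.555192; exercise = 12.285951; V(3,1) = max -> 13.555192
  V(3,2) = exp(-r*dt) * [p*1.540000 + (1-p)*0.000000] = 0.813795; exercise = 0.000000; V(3,2) = max -> 0.813795
  V(3,3) = exp(-r*dt) * [p*0.000000 + (1-p)*0.000000] = 0.000000; exercise = 0.000000; V(3,3) = max -> 0.000000
  V(2,0) = exp(-r*dt) * [p*39.062907 + (1-p)*13.555192] = 26.839320; exercise = 24.319110; V(2,0) = max -> 26.839320
  V(2,1) = exp(-r*dt) * [p*13.555192 + (1-p)*0.813795] = 7.535126; exercise = 1.540000; V(2,1) = max -> 7.535126
  V(2,2) = exp(-r*dt) * [p*0.813795 + (1-p)*0.000000] = 0.430041; exercise = 0.000000; V(2,2) = max -> 0.430041
  V(1,0) = exp(-r*dt) * [p*26.839320 + (1-p)*7.535126] = 17.627736; exercise = 12.285951; V(1,0) = max -> 17.627736
  V(1,1) = exp(-r*dt) * [p*7.535126 + (1-p)*0.430041] = 4.178451; exercise = 0.000000; V(1,1) = max -> 4.178451
  V(0,0) = exp(-r*dt) * [p*17.627736 + (1-p)*4.178451] = 11.225422; exercise = 1.540000; V(0,0) = max -> 11.225422


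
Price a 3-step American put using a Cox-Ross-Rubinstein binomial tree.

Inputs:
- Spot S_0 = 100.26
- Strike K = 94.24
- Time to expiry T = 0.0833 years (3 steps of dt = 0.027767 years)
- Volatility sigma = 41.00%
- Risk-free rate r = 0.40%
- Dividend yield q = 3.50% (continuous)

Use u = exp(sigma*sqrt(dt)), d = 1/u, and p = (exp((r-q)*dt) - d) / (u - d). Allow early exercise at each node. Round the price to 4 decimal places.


Answer: Price = V(0,0) = 2.0353

Derivation:
dt = T/N = 0.027767
u = exp(sigma*sqrt(dt)) = 1.070708; d = 1/u = 0.933962
p = (exp((r-q)*dt) - d) / (u - d) = 0.476635
Discount per step: exp(-r*dt) = 0.999889
Stock lattice S(k, i) with i counting down-moves:
  k=0: S(0,0) = 100.2600
  k=1: S(1,0) = 107.3491; S(1,1) = 93.6390
  k=2: S(2,0) = 114.9395; S(2,1) = 100.2600; S(2,2) = 87.4553
  k=3: S(3,0) = 123.0666; S(3,1) = 107.3491; S(3,2) = 93.6390; S(3,3) = 81.6799
Terminal payoffs V(N, i) = max(K - S_T, 0):
  V(3,0) = 0.000000; V(3,1) = 0.000000; V(3,2) = 0.600983; V(3,3) = 12.560111
Backward induction: V(k, i) = exp(-r*dt) * [p * V(k+1, i) + (1-p) * V(k+1, i+1)]; then take max(V_cont, immediate exercise) for American.
  V(2,0) = exp(-r*dt) * [p*0.000000 + (1-p)*0.000000] = 0.000000; exercise = 0.000000; V(2,0) = max -> 0.000000
  V(2,1) = exp(-r*dt) * [p*0.000000 + (1-p)*0.600983] = 0.314499; exercise = 0.000000; V(2,1) = max -> 0.314499
  V(2,2) = exp(-r*dt) * [p*0.600983 + (1-p)*12.560111] = 6.859213; exercise = 6.784728; V(2,2) = max -> 6.859213
  V(1,0) = exp(-r*dt) * [p*0.000000 + (1-p)*0.314499] = 0.164579; exercise = 0.000000; V(1,0) = max -> 0.164579
  V(1,1) = exp(-r*dt) * [p*0.314499 + (1-p)*6.859213] = 3.739359; exercise = 0.600983; V(1,1) = max -> 3.739359
  V(0,0) = exp(-r*dt) * [p*0.164579 + (1-p)*3.739359] = 2.035269; exercise = 0.000000; V(0,0) = max -> 2.035269


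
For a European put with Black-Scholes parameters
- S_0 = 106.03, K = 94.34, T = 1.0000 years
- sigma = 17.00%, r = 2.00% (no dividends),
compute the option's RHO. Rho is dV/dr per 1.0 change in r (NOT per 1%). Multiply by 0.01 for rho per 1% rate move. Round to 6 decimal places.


d1 = 0.8898046770; d2 = 0.7198046770
phi(d1) = 0.2685240722; exp(-qT) = 1.0000000000; exp(-rT) = 0.9801986733
N(-d2) = 0.2358226325
Rho = -K*T*exp(-rT)*N(-d2) = -94.3400 * 1.0000 * 0.9801986733 * 0.2358226325 = -21.806977

Answer: Rho = -21.806977


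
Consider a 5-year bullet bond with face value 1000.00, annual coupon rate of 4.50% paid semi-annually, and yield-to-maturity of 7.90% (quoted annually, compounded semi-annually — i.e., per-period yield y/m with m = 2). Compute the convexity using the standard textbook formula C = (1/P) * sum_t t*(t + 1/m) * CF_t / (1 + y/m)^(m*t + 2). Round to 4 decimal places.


Answer: Convexity = 22.0221

Derivation:
Coupon per period c = face * coupon_rate / m = 22.500000
Periods per year m = 2; per-period yield y/m = 0.039500
Number of cashflows N = 10
Cashflows (t years, CF_t, discount factor 1/(1+y/m)^(m*t), PV):
  t = 0.5000: CF_t = 22.500000, DF = 0.962001, PV = 21.645022
  t = 1.0000: CF_t = 22.500000, DF = 0.925446, PV = 20.822532
  t = 1.5000: CF_t = 22.500000, DF = 0.890280, PV = 20.031295
  t = 2.0000: CF_t = 22.500000, DF = 0.856450, PV = 19.270126
  t = 2.5000: CF_t = 22.500000, DF = 0.823906, PV = 18.537879
  t = 3.0000: CF_t = 22.500000, DF = 0.792598, PV = 17.833458
  t = 3.5000: CF_t = 22.500000, DF = 0.762480, PV = 17.155803
  t = 4.0000: CF_t = 22.500000, DF = 0.733507, PV = 16.503899
  t = 4.5000: CF_t = 22.500000, DF = 0.705634, PV = 15.876767
  t = 5.0000: CF_t = 1022.500000, DF = 0.678821, PV = 694.094143
Price P = sum_t PV_t = 861.770925
Convexity numerator sum_t t*(t + 1/m) * CF_t / (1+y/m)^(m*t + 2):
  t = 0.5000: term = 10.015648
  t = 1.0000: term = 28.905188
  t = 1.5000: term = 55.613638
  t = 2.0000: term = 89.167289
  t = 2.5000: term = 128.668526
  t = 3.0000: term = 173.290944
  t = 3.5000: term = 222.274740
  t = 4.0000: term = 274.922375
  t = 4.5000: term = 330.594486
  t = 5.0000: term = 17664.529994
Convexity = (1/P) * sum = 18977.982827 / 861.770925 = 22.022074


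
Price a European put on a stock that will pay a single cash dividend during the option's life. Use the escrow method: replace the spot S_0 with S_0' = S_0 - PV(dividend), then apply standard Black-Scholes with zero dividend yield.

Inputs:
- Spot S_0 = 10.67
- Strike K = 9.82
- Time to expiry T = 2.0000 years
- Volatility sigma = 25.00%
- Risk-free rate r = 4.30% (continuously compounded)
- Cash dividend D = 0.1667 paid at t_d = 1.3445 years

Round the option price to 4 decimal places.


Answer: Price = 0.7453

Derivation:
PV(D) = D * exp(-r * t_d) = 0.1667 * 0.94382595 = 0.15733579
S_0' = S_0 - PV(D) = 10.6700 - 0.15733579 = 10.51266421
d1 = (ln(S_0'/K) + (r + sigma^2/2)*T) / (sigma*sqrt(T)) = 0.61280567
d2 = d1 - sigma*sqrt(T) = 0.25925228
exp(-rT) = 0.91759423
N(-d1) = 0.27000242; N(-d2) = 0.39772030
P = K * exp(-rT) * N(-d2) - S_0' * N(-d1) = 9.8200 * 0.91759423 * 0.39772030 - 10.51266421 * 0.27000242 = 0.7453


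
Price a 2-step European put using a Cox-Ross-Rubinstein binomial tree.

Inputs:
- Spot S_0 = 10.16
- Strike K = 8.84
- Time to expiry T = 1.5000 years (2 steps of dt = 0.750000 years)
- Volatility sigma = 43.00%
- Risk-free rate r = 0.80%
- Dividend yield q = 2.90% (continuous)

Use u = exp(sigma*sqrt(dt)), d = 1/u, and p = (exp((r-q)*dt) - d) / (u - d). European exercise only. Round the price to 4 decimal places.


Answer: Price = V(0,0) = 1.4887

Derivation:
dt = T/N = 0.750000
u = exp(sigma*sqrt(dt)) = 1.451200; d = 1/u = 0.689085
p = (exp((r-q)*dt) - d) / (u - d) = 0.387459
Discount per step: exp(-r*dt) = 0.994018
Stock lattice S(k, i) with i counting down-moves:
  k=0: S(0,0) = 10.1600
  k=1: S(1,0) = 14.7442; S(1,1) = 7.0011
  k=2: S(2,0) = 21.3968; S(2,1) = 10.1600; S(2,2) = 4.8244
Terminal payoffs V(N, i) = max(K - S_T, 0):
  V(2,0) = 0.000000; V(2,1) = 0.000000; V(2,2) = 4.015647
Backward induction: V(k, i) = exp(-r*dt) * [p * V(k+1, i) + (1-p) * V(k+1, i+1)].
  V(1,0) = exp(-r*dt) * [p*0.000000 + (1-p)*0.000000] = 0.000000
  V(1,1) = exp(-r*dt) * [p*0.000000 + (1-p)*4.015647] = 2.445034
  V(0,0) = exp(-r*dt) * [p*0.000000 + (1-p)*2.445034] = 1.488724


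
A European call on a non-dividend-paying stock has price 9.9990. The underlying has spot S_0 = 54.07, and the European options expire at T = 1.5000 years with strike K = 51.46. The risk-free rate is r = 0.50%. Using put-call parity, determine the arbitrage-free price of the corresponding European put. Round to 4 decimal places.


Put-call parity: C - P = S_0 * exp(-qT) - K * exp(-rT).
S_0 * exp(-qT) = 54.0700 * 1.00000000 = 54.07000000
K * exp(-rT) = 51.4600 * 0.99252805 = 51.07549370
P = C - S*exp(-qT) + K*exp(-rT)
P = 9.9990 - 54.07000000 + 51.07549370 = 7.0045

Answer: Put price = 7.0045


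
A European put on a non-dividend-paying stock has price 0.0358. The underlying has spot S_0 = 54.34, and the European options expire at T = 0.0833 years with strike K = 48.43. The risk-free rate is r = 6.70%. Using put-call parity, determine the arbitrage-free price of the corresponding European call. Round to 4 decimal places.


Put-call parity: C - P = S_0 * exp(-qT) - K * exp(-rT).
S_0 * exp(-qT) = 54.3400 * 1.00000000 = 54.34000000
K * exp(-rT) = 48.4300 * 0.99443445 = 48.16046019
C = P + S*exp(-qT) - K*exp(-rT)
C = 0.0358 + 54.34000000 - 48.16046019 = 6.2153

Answer: Call price = 6.2153


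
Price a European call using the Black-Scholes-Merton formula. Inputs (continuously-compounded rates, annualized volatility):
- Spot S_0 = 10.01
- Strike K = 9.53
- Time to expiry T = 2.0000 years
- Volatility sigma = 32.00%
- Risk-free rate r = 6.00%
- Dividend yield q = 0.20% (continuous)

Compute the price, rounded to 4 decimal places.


d1 = (ln(S/K) + (r - q + 0.5*sigma^2) * T) / (sigma * sqrt(T)) = 0.59118519
d2 = d1 - sigma * sqrt(T) = 0.13863685
exp(-rT) = 0.88692044; exp(-qT) = 0.99600799
C = S_0 * exp(-qT) * N(d1) - K * exp(-rT) * N(d2)
N(d1) = 0.72280183; N(d2) = 0.55513144
C = 10.0100 * 0.99600799 * 0.72280183 - 9.5300 * 0.88692044 * 0.55513144 = 2.5142

Answer: Price = 2.5142


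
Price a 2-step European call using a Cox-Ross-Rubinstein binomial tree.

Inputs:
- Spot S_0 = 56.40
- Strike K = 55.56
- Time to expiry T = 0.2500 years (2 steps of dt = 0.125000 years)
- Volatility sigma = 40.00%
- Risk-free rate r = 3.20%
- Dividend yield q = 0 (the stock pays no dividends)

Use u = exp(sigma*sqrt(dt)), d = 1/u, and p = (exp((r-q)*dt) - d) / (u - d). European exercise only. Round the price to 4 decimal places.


dt = T/N = 0.125000
u = exp(sigma*sqrt(dt)) = 1.151910; d = 1/u = 0.868123
p = (exp((r-q)*dt) - d) / (u - d) = 0.478827
Discount per step: exp(-r*dt) = 0.996008
Stock lattice S(k, i) with i counting down-moves:
  k=0: S(0,0) = 56.4000
  k=1: S(1,0) = 64.9677; S(1,1) = 48.9622
  k=2: S(2,0) = 74.8370; S(2,1) = 56.4000; S(2,2) = 42.5052
Terminal payoffs V(N, i) = max(S_T - K, 0):
  V(2,0) = 19.276959; V(2,1) = 0.840000; V(2,2) = 0.000000
Backward induction: V(k, i) = exp(-r*dt) * [p * V(k+1, i) + (1-p) * V(k+1, i+1)].
  V(1,0) = exp(-r*dt) * [p*19.276959 + (1-p)*0.840000] = 9.629515
  V(1,1) = exp(-r*dt) * [p*0.840000 + (1-p)*0.000000] = 0.400609
  V(0,0) = exp(-r*dt) * [p*9.629515 + (1-p)*0.400609] = 4.800416

Answer: Price = V(0,0) = 4.8004


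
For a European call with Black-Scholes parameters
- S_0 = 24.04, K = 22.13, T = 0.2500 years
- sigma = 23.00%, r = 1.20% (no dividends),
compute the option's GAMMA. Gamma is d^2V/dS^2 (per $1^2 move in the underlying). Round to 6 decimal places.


d1 = 0.8034561357; d2 = 0.6884561357
phi(d1) = 0.2888899630; exp(-qT) = 1.0000000000; exp(-rT) = 0.9970044955
Gamma = exp(-qT) * phi(d1) / (S * sigma * sqrt(T)) = 1.0000000000 * 0.2888899630 / (24.0400 * 0.2300 * 0.5000000000) = 0.104496

Answer: Gamma = 0.104496


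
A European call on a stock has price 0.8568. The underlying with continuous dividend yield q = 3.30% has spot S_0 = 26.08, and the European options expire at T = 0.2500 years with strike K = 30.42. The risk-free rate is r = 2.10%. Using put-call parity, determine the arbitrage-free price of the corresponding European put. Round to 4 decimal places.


Answer: Put price = 5.2518

Derivation:
Put-call parity: C - P = S_0 * exp(-qT) - K * exp(-rT).
S_0 * exp(-qT) = 26.0800 * 0.99178394 = 25.86572510
K * exp(-rT) = 30.4200 * 0.99476376 = 30.26071349
P = C - S*exp(-qT) + K*exp(-rT)
P = 0.8568 - 25.86572510 + 30.26071349 = 5.2518


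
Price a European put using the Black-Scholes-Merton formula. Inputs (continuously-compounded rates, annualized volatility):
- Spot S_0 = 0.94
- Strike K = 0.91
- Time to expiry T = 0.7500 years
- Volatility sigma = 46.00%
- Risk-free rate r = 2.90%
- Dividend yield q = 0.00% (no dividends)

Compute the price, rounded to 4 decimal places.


Answer: Price = 0.1210

Derivation:
d1 = (ln(S/K) + (r - q + 0.5*sigma^2) * T) / (sigma * sqrt(T)) = 0.33520273
d2 = d1 - sigma * sqrt(T) = -0.06316896
exp(-rT) = 0.97848483; exp(-qT) = 1.00000000
P = K * exp(-rT) * N(-d2) - S_0 * exp(-qT) * N(-d1)
N(-d1) = 0.36873608; N(-d2) = 0.52518402
P = 0.9100 * 0.97848483 * 0.52518402 - 0.9400 * 1.00000000 * 0.36873608 = 0.1210


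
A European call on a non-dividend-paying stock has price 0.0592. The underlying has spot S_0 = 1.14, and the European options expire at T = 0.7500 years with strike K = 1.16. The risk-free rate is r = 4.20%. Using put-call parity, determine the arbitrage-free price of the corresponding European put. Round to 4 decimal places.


Answer: Put price = 0.0432

Derivation:
Put-call parity: C - P = S_0 * exp(-qT) - K * exp(-rT).
S_0 * exp(-qT) = 1.1400 * 1.00000000 = 1.14000000
K * exp(-rT) = 1.1600 * 0.96899096 = 1.12402951
P = C - S*exp(-qT) + K*exp(-rT)
P = 0.0592 - 1.14000000 + 1.12402951 = 0.0432


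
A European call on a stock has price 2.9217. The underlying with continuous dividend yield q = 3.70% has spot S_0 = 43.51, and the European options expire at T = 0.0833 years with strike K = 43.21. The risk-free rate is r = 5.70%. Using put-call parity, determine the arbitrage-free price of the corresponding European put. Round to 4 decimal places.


Put-call parity: C - P = S_0 * exp(-qT) - K * exp(-rT).
S_0 * exp(-qT) = 43.5100 * 0.99692264 = 43.37610428
K * exp(-rT) = 43.2100 * 0.99526315 = 43.00532090
P = C - S*exp(-qT) + K*exp(-rT)
P = 2.9217 - 43.37610428 + 43.00532090 = 2.5509

Answer: Put price = 2.5509


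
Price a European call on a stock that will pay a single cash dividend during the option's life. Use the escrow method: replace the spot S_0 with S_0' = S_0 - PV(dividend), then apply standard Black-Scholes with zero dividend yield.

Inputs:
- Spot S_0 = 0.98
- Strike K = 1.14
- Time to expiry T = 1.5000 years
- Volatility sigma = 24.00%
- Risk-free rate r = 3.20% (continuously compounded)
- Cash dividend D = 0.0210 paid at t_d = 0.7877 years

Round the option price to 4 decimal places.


PV(D) = D * exp(-r * t_d) = 0.0210 * 0.97510863 = 0.02047728
S_0' = S_0 - PV(D) = 0.9800 - 0.02047728 = 0.95952272
d1 = (ln(S_0'/K) + (r + sigma^2/2)*T) / (sigma*sqrt(T)) = -0.27606957
d2 = d1 - sigma*sqrt(T) = -0.57000834
exp(-rT) = 0.95313379
N(d1) = 0.39124732; N(d2) = 0.28433602
C = S_0' * N(d1) - K * exp(-rT) * N(d2) = 0.95952272 * 0.39124732 - 1.1400 * 0.95313379 * 0.28433602 = 0.0665

Answer: Price = 0.0665


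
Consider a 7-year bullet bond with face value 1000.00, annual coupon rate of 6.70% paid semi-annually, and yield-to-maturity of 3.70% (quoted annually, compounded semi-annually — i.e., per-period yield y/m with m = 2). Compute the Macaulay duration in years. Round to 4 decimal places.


Coupon per period c = face * coupon_rate / m = 33.500000
Periods per year m = 2; per-period yield y/m = 0.018500
Number of cashflows N = 14
Cashflows (t years, CF_t, discount factor 1/(1+y/m)^(m*t), PV):
  t = 0.5000: CF_t = 33.500000, DF = 0.981836, PV = 32.891507
  t = 1.0000: CF_t = 33.500000, DF = 0.964002, PV = 32.294067
  t = 1.5000: CF_t = 33.500000, DF = 0.946492, PV = 31.707479
  t = 2.0000: CF_t = 33.500000, DF = 0.929300, PV = 31.131545
  t = 2.5000: CF_t = 33.500000, DF = 0.912420, PV = 30.566073
  t = 3.0000: CF_t = 33.500000, DF = 0.895847, PV = 30.010871
  t = 3.5000: CF_t = 33.500000, DF = 0.879575, PV = 29.465755
  t = 4.0000: CF_t = 33.500000, DF = 0.863598, PV = 28.930540
  t = 4.5000: CF_t = 33.500000, DF = 0.847912, PV = 28.405047
  t = 5.0000: CF_t = 33.500000, DF = 0.832510, PV = 27.889098
  t = 5.5000: CF_t = 33.500000, DF = 0.817389, PV = 27.382522
  t = 6.0000: CF_t = 33.500000, DF = 0.802542, PV = 26.885146
  t = 6.5000: CF_t = 33.500000, DF = 0.787964, PV = 26.396806
  t = 7.0000: CF_t = 1033.500000, DF = 0.773652, PV = 799.569122
Price P = sum_t PV_t = 1183.525578
Macaulay numerator sum_t t * PV_t:
  t * PV_t at t = 0.5000: 16.445754
  t * PV_t at t = 1.0000: 32.294067
  t * PV_t at t = 1.5000: 47.561218
  t * PV_t at t = 2.0000: 62.263090
  t * PV_t at t = 2.5000: 76.415182
  t * PV_t at t = 3.0000: 90.032614
  t * PV_t at t = 3.5000: 103.130143
  t * PV_t at t = 4.0000: 115.722160
  t * PV_t at t = 4.5000: 127.822710
  t * PV_t at t = 5.0000: 139.445492
  t * PV_t at t = 5.5000: 150.603869
  t * PV_t at t = 6.0000: 161.310879
  t * PV_t at t = 6.5000: 171.579236
  t * PV_t at t = 7.0000: 5596.983857
Macaulay duration D = (sum_t t * PV_t) / P = 6891.610269 / 1183.525578 = 5.822950

Answer: Macaulay duration = 5.8230 years


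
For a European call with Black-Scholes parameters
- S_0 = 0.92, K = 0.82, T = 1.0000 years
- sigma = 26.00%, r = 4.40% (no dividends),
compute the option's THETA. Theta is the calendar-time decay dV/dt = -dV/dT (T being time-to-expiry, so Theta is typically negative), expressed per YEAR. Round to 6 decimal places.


Answer: Theta = -0.059889

Derivation:
d1 = 0.7418051146; d2 = 0.4818051146
phi(d1) = 0.3029837979; exp(-qT) = 1.0000000000; exp(-rT) = 0.9569539575
Theta = -S*exp(-qT)*phi(d1)*sigma/(2*sqrt(T)) - r*K*exp(-rT)*N(d2) + q*S*exp(-qT)*N(d1)
N(d1) = 0.7708972893; N(d2) = 0.6850278021; sqrt(T) = 1.0000000000
Term 1 = -0.9200 * 1.0000000000 * 0.3029837979 * 0.2600 / (2 * 1.0000000000) = -0.0362368622
Term 2 = -0.0440 * 0.8200 * 0.9569539575 * 0.6850278021 = -0.0236518856
Term 3 = 0 (no dividend yield, q = 0)
Theta = -0.0362368622 + (-0.0236518856) + (0.0000000000) = -0.059889


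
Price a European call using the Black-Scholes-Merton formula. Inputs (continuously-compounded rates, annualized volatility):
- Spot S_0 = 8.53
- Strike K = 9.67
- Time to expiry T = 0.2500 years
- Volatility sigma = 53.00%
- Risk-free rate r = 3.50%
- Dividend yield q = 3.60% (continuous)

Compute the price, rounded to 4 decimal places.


d1 = (ln(S/K) + (r - q + 0.5*sigma^2) * T) / (sigma * sqrt(T)) = -0.34179792
d2 = d1 - sigma * sqrt(T) = -0.60679792
exp(-rT) = 0.99128817; exp(-qT) = 0.99104038
C = S_0 * exp(-qT) * N(d1) - K * exp(-rT) * N(d2)
N(d1) = 0.36625149; N(d2) = 0.27199252
C = 8.5300 * 0.99104038 * 0.36625149 - 9.6700 * 0.99128817 * 0.27199252 = 0.4889

Answer: Price = 0.4889


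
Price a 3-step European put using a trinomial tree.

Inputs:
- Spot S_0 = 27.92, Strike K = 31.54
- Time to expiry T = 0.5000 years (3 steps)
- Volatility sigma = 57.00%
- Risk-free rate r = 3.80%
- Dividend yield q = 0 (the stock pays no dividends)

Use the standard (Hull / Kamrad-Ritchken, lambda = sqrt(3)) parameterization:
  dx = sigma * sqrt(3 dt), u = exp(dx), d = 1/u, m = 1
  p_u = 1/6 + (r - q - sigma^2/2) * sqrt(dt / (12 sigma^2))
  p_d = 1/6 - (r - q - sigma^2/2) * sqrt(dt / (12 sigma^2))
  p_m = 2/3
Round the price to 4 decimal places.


Answer: Price = V(0,0) = 6.4253

Derivation:
dt = T/N = 0.166667; dx = sigma*sqrt(3*dt) = 0.403051
u = exp(dx) = 1.496383; d = 1/u = 0.668278
p_u = 0.140936, p_m = 0.666667, p_d = 0.192397
Discount per step: exp(-r*dt) = 0.993687
Stock lattice S(k, j) with j the centered position index:
  k=0: S(0,+0) = 27.9200
  k=1: S(1,-1) = 18.6583; S(1,+0) = 27.9200; S(1,+1) = 41.7790
  k=2: S(2,-2) = 12.4689; S(2,-1) = 18.6583; S(2,+0) = 27.9200; S(2,+1) = 41.7790; S(2,+2) = 62.5174
  k=3: S(3,-3) = 8.3327; S(3,-2) = 12.4689; S(3,-1) = 18.6583; S(3,+0) = 27.9200; S(3,+1) = 41.7790; S(3,+2) = 62.5174; S(3,+3) = 93.5500
Terminal payoffs V(N, j) = max(K - S_T, 0):
  V(3,-3) = 23.207274; V(3,-2) = 19.071050; V(3,-1) = 12.881675; V(3,+0) = 3.620000; V(3,+1) = 0.000000; V(3,+2) = 0.000000; V(3,+3) = 0.000000
Backward induction: V(k, j) = exp(-r*dt) * [p_u * V(k+1, j+1) + p_m * V(k+1, j) + p_d * V(k+1, j-1)]
  V(2,-2) = exp(-r*dt) * [p_u*12.881675 + p_m*19.071050 + p_d*23.207274] = 18.874626
  V(2,-1) = exp(-r*dt) * [p_u*3.620000 + p_m*12.881675 + p_d*19.071050] = 12.686590
  V(2,+0) = exp(-r*dt) * [p_u*0.000000 + p_m*3.620000 + p_d*12.881675] = 4.860852
  V(2,+1) = exp(-r*dt) * [p_u*0.000000 + p_m*0.000000 + p_d*3.620000] = 0.692082
  V(2,+2) = exp(-r*dt) * [p_u*0.000000 + p_m*0.000000 + p_d*0.000000] = 0.000000
  V(1,-1) = exp(-r*dt) * [p_u*4.860852 + p_m*12.686590 + p_d*18.874626] = 12.693578
  V(1,+0) = exp(-r*dt) * [p_u*0.692082 + p_m*4.860852 + p_d*12.686590] = 5.742491
  V(1,+1) = exp(-r*dt) * [p_u*0.000000 + p_m*0.692082 + p_d*4.860852] = 1.387787
  V(0,+0) = exp(-r*dt) * [p_u*1.387787 + p_m*5.742491 + p_d*12.693578] = 6.425306


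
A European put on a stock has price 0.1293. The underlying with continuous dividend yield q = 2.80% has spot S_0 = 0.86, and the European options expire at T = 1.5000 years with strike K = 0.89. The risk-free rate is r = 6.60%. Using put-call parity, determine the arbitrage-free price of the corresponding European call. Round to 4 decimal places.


Put-call parity: C - P = S_0 * exp(-qT) - K * exp(-rT).
S_0 * exp(-qT) = 0.8600 * 0.95886978 = 0.82462801
K * exp(-rT) = 0.8900 * 0.90574271 = 0.80611101
C = P + S*exp(-qT) - K*exp(-rT)
C = 0.1293 + 0.82462801 - 0.80611101 = 0.1478

Answer: Call price = 0.1478


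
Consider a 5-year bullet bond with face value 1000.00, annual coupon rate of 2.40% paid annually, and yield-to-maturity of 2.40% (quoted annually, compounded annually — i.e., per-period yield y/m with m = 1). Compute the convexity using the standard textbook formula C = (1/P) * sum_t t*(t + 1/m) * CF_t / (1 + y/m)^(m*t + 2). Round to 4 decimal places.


Coupon per period c = face * coupon_rate / m = 24.000000
Periods per year m = 1; per-period yield y/m = 0.024000
Number of cashflows N = 5
Cashflows (t years, CF_t, discount factor 1/(1+y/m)^(m*t), PV):
  t = 1.0000: CF_t = 24.000000, DF = 0.976562, PV = 23.437500
  t = 2.0000: CF_t = 24.000000, DF = 0.953674, PV = 22.888184
  t = 3.0000: CF_t = 24.000000, DF = 0.931323, PV = 22.351742
  t = 4.0000: CF_t = 24.000000, DF = 0.909495, PV = 21.827873
  t = 5.0000: CF_t = 1024.000000, DF = 0.888178, PV = 909.494702
Price P = sum_t PV_t = 1000.000000
Convexity numerator sum_t t*(t + 1/m) * CF_t / (1+y/m)^(m*t + 2):
  t = 1.0000: term = 44.703484
  t = 2.0000: term = 130.967237
  t = 3.0000: term = 255.795385
  t = 4.0000: term = 416.333634
  t = 5.0000: term = 26020.852140
Convexity = (1/P) * sum = 26868.651879 / 1000.000000 = 26.868652

Answer: Convexity = 26.8687


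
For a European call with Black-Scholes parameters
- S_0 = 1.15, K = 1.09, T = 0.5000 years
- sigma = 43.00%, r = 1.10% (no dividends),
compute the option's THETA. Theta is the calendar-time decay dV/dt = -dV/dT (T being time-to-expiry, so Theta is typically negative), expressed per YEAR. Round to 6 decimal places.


d1 = 0.3463482887; d2 = 0.0422923728
phi(d1) = 0.3757177427; exp(-qT) = 1.0000000000; exp(-rT) = 0.9945150973
Theta = -S*exp(-qT)*phi(d1)*sigma/(2*sqrt(T)) - r*K*exp(-rT)*N(d2) + q*S*exp(-qT)*N(d1)
N(d1) = 0.6354595088; N(d2) = 0.5168671872; sqrt(T) = 0.7071067812
Term 1 = -1.1500 * 1.0000000000 * 0.3757177427 * 0.4300 / (2 * 0.7071067812) = -0.1313750827
Term 2 = -0.0110 * 1.0900 * 0.9945150973 * 0.5168671872 = -0.0061632463
Term 3 = 0 (no dividend yield, q = 0)
Theta = -0.1313750827 + (-0.0061632463) + (0.0000000000) = -0.137538

Answer: Theta = -0.137538


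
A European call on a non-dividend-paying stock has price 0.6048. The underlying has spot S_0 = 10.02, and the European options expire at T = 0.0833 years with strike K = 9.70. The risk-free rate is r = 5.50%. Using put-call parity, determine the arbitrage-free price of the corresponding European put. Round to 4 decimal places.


Put-call parity: C - P = S_0 * exp(-qT) - K * exp(-rT).
S_0 * exp(-qT) = 10.0200 * 1.00000000 = 10.02000000
K * exp(-rT) = 9.7000 * 0.99542898 = 9.65566110
P = C - S*exp(-qT) + K*exp(-rT)
P = 0.6048 - 10.02000000 + 9.65566110 = 0.2405

Answer: Put price = 0.2405


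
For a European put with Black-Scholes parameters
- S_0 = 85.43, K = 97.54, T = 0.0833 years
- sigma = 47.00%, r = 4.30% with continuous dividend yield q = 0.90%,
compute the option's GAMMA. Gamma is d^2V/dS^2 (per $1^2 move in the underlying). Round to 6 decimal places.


Answer: Gamma = 0.023180

Derivation:
d1 = -0.8885542392; d2 = -1.0242044143
phi(d1) = 0.2688228003; exp(-qT) = 0.9992505810; exp(-rT) = 0.9964245074
Gamma = exp(-qT) * phi(d1) / (S * sigma * sqrt(T)) = 0.9992505810 * 0.2688228003 / (85.4300 * 0.4700 * 0.2886173938) = 0.023180


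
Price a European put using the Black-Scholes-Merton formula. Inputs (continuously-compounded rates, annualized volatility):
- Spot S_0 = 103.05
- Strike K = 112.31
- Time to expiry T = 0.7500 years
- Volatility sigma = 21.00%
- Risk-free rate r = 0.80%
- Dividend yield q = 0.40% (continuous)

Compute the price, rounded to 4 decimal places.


d1 = (ln(S/K) + (r - q + 0.5*sigma^2) * T) / (sigma * sqrt(T)) = -0.36571619
d2 = d1 - sigma * sqrt(T) = -0.54758153
exp(-rT) = 0.99401796; exp(-qT) = 0.99700450
P = K * exp(-rT) * N(-d2) - S_0 * exp(-qT) * N(-d1)
N(-d1) = 0.64271157; N(-d2) = 0.70801036
P = 112.3100 * 0.99401796 * 0.70801036 - 103.0500 * 0.99700450 * 0.64271157 = 13.0079

Answer: Price = 13.0079


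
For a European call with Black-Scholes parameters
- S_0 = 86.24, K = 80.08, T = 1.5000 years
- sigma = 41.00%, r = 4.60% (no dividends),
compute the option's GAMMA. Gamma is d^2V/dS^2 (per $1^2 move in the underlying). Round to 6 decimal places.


d1 = 0.5360657961; d2 = 0.0339203988
phi(d1) = 0.3455486615; exp(-qT) = 1.0000000000; exp(-rT) = 0.9333266801
Gamma = exp(-qT) * phi(d1) / (S * sigma * sqrt(T)) = 1.0000000000 * 0.3455486615 / (86.2400 * 0.4100 * 1.2247448714) = 0.007979

Answer: Gamma = 0.007979


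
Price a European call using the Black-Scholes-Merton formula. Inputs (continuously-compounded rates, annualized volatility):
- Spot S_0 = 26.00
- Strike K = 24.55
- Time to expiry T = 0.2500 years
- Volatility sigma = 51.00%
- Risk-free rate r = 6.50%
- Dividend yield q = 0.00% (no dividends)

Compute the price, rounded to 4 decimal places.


Answer: Price = 3.5718

Derivation:
d1 = (ln(S/K) + (r - q + 0.5*sigma^2) * T) / (sigma * sqrt(T)) = 0.41626347
d2 = d1 - sigma * sqrt(T) = 0.16126347
exp(-rT) = 0.98388132; exp(-qT) = 1.00000000
C = S_0 * exp(-qT) * N(d1) - K * exp(-rT) * N(d2)
N(d1) = 0.66139139; N(d2) = 0.56405705
C = 26.0000 * 1.00000000 * 0.66139139 - 24.5500 * 0.98388132 * 0.56405705 = 3.5718


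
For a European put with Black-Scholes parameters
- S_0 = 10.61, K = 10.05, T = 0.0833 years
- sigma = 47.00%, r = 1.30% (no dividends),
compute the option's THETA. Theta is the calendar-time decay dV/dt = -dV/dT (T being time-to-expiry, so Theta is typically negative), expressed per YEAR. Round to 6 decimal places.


d1 = 0.4755445622; d2 = 0.3398943871
phi(d1) = 0.3562901512; exp(-qT) = 1.0000000000; exp(-rT) = 0.9989176861
Theta = -S*exp(-qT)*phi(d1)*sigma/(2*sqrt(T)) + r*K*exp(-rT)*N(-d2) - q*S*exp(-qT)*N(-d1)
N(-d1) = 0.3171994394; N(-d2) = 0.3669680319; sqrt(T) = 0.2886173938
Term 1 = -10.6100 * 1.0000000000 * 0.3562901512 * 0.4700 / (2 * 0.2886173938) = -3.0779712782
Term 2 = 0.0130 * 10.0500 * 0.9989176861 * 0.3669680319 = 0.0478924825
Term 3 = 0 (no dividend yield, q = 0)
Theta = -3.0779712782 + (0.0478924825) + (0.0000000000) = -3.030079

Answer: Theta = -3.030079


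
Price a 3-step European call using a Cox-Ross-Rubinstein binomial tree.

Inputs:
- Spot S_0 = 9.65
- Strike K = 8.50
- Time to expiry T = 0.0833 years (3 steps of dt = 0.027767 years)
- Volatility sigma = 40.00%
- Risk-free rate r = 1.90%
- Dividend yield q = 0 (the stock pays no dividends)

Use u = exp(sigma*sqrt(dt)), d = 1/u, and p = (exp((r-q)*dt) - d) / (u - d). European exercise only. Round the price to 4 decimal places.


dt = T/N = 0.027767
u = exp(sigma*sqrt(dt)) = 1.068925; d = 1/u = 0.935519
p = (exp((r-q)*dt) - d) / (u - d) = 0.487298
Discount per step: exp(-r*dt) = 0.999473
Stock lattice S(k, i) with i counting down-moves:
  k=0: S(0,0) = 9.6500
  k=1: S(1,0) = 10.3151; S(1,1) = 9.0278
  k=2: S(2,0) = 11.0261; S(2,1) = 9.6500; S(2,2) = 8.4456
  k=3: S(3,0) = 11.7861; S(3,1) = 10.3151; S(3,2) = 9.0278; S(3,3) = 7.9011
Terminal payoffs V(N, i) = max(S_T - K, 0):
  V(3,0) = 3.286065; V(3,1) = 1.815125; V(3,2) = 0.527763; V(3,3) = 0.000000
Backward induction: V(k, i) = exp(-r*dt) * [p * V(k+1, i) + (1-p) * V(k+1, i+1)].
  V(2,0) = exp(-r*dt) * [p*3.286065 + (1-p)*1.815125] = 2.530576
  V(2,1) = exp(-r*dt) * [p*1.815125 + (1-p)*0.527763] = 1.154483
  V(2,2) = exp(-r*dt) * [p*0.527763 + (1-p)*0.000000] = 0.257042
  V(1,0) = exp(-r*dt) * [p*2.530576 + (1-p)*1.154483] = 1.824089
  V(1,1) = exp(-r*dt) * [p*1.154483 + (1-p)*0.257042] = 0.693998
  V(0,0) = exp(-r*dt) * [p*1.824089 + (1-p)*0.693998] = 1.244033

Answer: Price = V(0,0) = 1.2440


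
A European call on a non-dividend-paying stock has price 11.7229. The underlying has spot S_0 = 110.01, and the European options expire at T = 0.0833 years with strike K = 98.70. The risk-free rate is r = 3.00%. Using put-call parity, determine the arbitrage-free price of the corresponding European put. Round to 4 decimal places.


Answer: Put price = 0.1666

Derivation:
Put-call parity: C - P = S_0 * exp(-qT) - K * exp(-rT).
S_0 * exp(-qT) = 110.0100 * 1.00000000 = 110.01000000
K * exp(-rT) = 98.7000 * 0.99750412 = 98.45365663
P = C - S*exp(-qT) + K*exp(-rT)
P = 11.7229 - 110.01000000 + 98.45365663 = 0.1666


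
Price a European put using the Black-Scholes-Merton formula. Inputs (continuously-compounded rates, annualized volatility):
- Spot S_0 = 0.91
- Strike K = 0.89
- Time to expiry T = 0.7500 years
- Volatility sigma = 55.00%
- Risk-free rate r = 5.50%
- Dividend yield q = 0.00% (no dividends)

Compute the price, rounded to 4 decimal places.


Answer: Price = 0.1395

Derivation:
d1 = (ln(S/K) + (r - q + 0.5*sigma^2) * T) / (sigma * sqrt(T)) = 0.37141601
d2 = d1 - sigma * sqrt(T) = -0.10489796
exp(-rT) = 0.95958920; exp(-qT) = 1.00000000
P = K * exp(-rT) * N(-d2) - S_0 * exp(-qT) * N(-d1)
N(-d1) = 0.35516385; N(-d2) = 0.54177161
P = 0.8900 * 0.95958920 * 0.54177161 - 0.9100 * 1.00000000 * 0.35516385 = 0.1395


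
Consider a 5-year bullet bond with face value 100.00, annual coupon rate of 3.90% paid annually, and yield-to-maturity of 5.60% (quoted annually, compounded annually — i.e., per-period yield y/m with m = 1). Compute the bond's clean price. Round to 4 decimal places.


Answer: Price = 92.7604

Derivation:
Coupon per period c = face * coupon_rate / m = 3.900000
Periods per year m = 1; per-period yield y/m = 0.056000
Number of cashflows N = 5
Cashflows (t years, CF_t, discount factor 1/(1+y/m)^(m*t), PV):
  t = 1.0000: CF_t = 3.900000, DF = 0.946970, PV = 3.693182
  t = 2.0000: CF_t = 3.900000, DF = 0.896752, PV = 3.497331
  t = 3.0000: CF_t = 3.900000, DF = 0.849197, PV = 3.311867
  t = 4.0000: CF_t = 3.900000, DF = 0.804163, PV = 3.136237
  t = 5.0000: CF_t = 103.900000, DF = 0.761518, PV = 79.121763
Price P = sum_t PV_t = 92.760380


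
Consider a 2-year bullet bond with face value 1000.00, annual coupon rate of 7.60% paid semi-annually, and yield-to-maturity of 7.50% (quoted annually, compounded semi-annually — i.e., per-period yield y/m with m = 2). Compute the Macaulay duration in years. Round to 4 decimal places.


Coupon per period c = face * coupon_rate / m = 38.000000
Periods per year m = 2; per-period yield y/m = 0.037500
Number of cashflows N = 4
Cashflows (t years, CF_t, discount factor 1/(1+y/m)^(m*t), PV):
  t = 0.5000: CF_t = 38.000000, DF = 0.963855, PV = 36.626506
  t = 1.0000: CF_t = 38.000000, DF = 0.929017, PV = 35.302656
  t = 1.5000: CF_t = 38.000000, DF = 0.895438, PV = 34.026657
  t = 2.0000: CF_t = 1038.000000, DF = 0.863073, PV = 895.869873
Price P = sum_t PV_t = 1001.825692
Macaulay numerator sum_t t * PV_t:
  t * PV_t at t = 0.5000: 18.313253
  t * PV_t at t = 1.0000: 35.302656
  t * PV_t at t = 1.5000: 51.039985
  t * PV_t at t = 2.0000: 1791.739746
Macaulay duration D = (sum_t t * PV_t) / P = 1896.395640 / 1001.825692 = 1.892940

Answer: Macaulay duration = 1.8929 years


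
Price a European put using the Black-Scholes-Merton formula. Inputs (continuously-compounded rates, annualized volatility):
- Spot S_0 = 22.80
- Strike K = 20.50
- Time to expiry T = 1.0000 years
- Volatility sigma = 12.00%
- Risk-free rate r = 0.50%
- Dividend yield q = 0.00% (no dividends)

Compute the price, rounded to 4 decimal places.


Answer: Price = 0.2466

Derivation:
d1 = (ln(S/K) + (r - q + 0.5*sigma^2) * T) / (sigma * sqrt(T)) = 0.98779708
d2 = d1 - sigma * sqrt(T) = 0.86779708
exp(-rT) = 0.99501248; exp(-qT) = 1.00000000
P = K * exp(-rT) * N(-d2) - S_0 * exp(-qT) * N(-d1)
N(-d1) = 0.16162602; N(-d2) = 0.19275271
P = 20.5000 * 0.99501248 * 0.19275271 - 22.8000 * 1.00000000 * 0.16162602 = 0.2466
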